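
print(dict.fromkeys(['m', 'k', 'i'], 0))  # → {'m': 0, 'k': 0, 'i': 0}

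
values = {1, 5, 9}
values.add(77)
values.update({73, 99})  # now {1, 5, 9, 73, 77, 99}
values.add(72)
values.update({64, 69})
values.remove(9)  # {1, 5, 64, 69, 72, 73, 77, 99}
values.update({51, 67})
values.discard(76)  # {1, 5, 51, 64, 67, 69, 72, 73, 77, 99}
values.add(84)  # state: {1, 5, 51, 64, 67, 69, 72, 73, 77, 84, 99}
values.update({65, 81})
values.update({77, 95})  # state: {1, 5, 51, 64, 65, 67, 69, 72, 73, 77, 81, 84, 95, 99}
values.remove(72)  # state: {1, 5, 51, 64, 65, 67, 69, 73, 77, 81, 84, 95, 99}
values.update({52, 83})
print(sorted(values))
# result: [1, 5, 51, 52, 64, 65, 67, 69, 73, 77, 81, 83, 84, 95, 99]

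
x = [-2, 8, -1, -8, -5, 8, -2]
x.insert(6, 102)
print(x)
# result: [-2, 8, -1, -8, -5, 8, 102, -2]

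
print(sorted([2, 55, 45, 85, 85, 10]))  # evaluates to [2, 10, 45, 55, 85, 85]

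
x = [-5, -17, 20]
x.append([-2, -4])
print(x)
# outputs [-5, -17, 20, [-2, -4]]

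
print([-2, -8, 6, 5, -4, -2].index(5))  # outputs 3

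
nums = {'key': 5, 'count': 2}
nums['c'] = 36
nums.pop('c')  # 36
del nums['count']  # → {'key': 5}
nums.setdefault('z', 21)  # 21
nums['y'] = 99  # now {'key': 5, 'z': 21, 'y': 99}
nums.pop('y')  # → 99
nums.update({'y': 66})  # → {'key': 5, 'z': 21, 'y': 66}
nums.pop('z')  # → 21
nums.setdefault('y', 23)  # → 66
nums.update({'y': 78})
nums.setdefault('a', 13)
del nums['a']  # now {'key': 5, 'y': 78}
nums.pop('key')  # 5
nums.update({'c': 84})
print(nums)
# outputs {'y': 78, 'c': 84}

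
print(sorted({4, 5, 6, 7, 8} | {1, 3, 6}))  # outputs [1, 3, 4, 5, 6, 7, 8]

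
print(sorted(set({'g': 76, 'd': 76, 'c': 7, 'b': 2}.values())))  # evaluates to [2, 7, 76]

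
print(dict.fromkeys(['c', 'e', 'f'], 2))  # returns {'c': 2, 'e': 2, 'f': 2}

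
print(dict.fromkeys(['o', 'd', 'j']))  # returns {'o': None, 'd': None, 'j': None}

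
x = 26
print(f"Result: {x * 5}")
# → Result: 130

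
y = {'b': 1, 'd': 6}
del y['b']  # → {'d': 6}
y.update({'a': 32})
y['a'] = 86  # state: {'d': 6, 'a': 86}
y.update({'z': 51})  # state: {'d': 6, 'a': 86, 'z': 51}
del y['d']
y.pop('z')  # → 51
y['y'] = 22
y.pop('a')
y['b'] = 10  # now {'y': 22, 'b': 10}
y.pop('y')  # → 22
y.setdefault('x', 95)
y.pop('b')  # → 10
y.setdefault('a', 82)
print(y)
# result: {'x': 95, 'a': 82}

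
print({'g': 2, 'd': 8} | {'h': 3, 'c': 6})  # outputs {'g': 2, 'd': 8, 'h': 3, 'c': 6}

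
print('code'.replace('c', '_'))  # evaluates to _ode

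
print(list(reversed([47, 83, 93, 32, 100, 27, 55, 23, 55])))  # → [55, 23, 55, 27, 100, 32, 93, 83, 47]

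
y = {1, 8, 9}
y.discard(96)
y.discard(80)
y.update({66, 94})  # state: {1, 8, 9, 66, 94}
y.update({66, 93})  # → {1, 8, 9, 66, 93, 94}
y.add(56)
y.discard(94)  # {1, 8, 9, 56, 66, 93}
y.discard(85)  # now {1, 8, 9, 56, 66, 93}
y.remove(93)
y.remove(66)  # {1, 8, 9, 56}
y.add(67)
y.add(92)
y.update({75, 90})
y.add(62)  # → {1, 8, 9, 56, 62, 67, 75, 90, 92}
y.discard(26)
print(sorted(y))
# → [1, 8, 9, 56, 62, 67, 75, 90, 92]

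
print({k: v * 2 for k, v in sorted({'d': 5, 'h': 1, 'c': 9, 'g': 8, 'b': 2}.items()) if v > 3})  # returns {'c': 18, 'd': 10, 'g': 16}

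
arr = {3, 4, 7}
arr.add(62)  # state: {3, 4, 7, 62}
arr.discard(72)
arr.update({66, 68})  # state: {3, 4, 7, 62, 66, 68}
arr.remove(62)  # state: {3, 4, 7, 66, 68}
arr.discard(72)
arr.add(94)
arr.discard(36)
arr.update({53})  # {3, 4, 7, 53, 66, 68, 94}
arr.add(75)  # {3, 4, 7, 53, 66, 68, 75, 94}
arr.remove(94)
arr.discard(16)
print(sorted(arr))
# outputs [3, 4, 7, 53, 66, 68, 75]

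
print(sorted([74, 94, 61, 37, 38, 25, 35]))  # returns [25, 35, 37, 38, 61, 74, 94]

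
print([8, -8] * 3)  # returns [8, -8, 8, -8, 8, -8]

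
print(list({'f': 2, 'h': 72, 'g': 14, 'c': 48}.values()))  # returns [2, 72, 14, 48]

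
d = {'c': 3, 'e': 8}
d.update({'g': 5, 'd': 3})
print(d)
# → {'c': 3, 'e': 8, 'g': 5, 'd': 3}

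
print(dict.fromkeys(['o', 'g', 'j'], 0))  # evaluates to {'o': 0, 'g': 0, 'j': 0}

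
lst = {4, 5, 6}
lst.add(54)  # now {4, 5, 6, 54}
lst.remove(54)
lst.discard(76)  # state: {4, 5, 6}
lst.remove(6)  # {4, 5}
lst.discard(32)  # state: {4, 5}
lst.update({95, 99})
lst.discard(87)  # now {4, 5, 95, 99}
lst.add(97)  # {4, 5, 95, 97, 99}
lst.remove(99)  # {4, 5, 95, 97}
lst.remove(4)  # {5, 95, 97}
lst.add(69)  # {5, 69, 95, 97}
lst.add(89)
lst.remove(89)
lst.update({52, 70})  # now {5, 52, 69, 70, 95, 97}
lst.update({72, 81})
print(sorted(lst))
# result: [5, 52, 69, 70, 72, 81, 95, 97]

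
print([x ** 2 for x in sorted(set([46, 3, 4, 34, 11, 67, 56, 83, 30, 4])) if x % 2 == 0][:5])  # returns [16, 900, 1156, 2116, 3136]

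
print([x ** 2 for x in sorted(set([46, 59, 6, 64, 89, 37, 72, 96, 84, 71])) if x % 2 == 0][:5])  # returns [36, 2116, 4096, 5184, 7056]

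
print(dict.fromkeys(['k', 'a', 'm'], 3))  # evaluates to {'k': 3, 'a': 3, 'm': 3}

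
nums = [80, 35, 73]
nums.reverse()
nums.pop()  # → 80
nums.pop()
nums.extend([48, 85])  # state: [73, 48, 85]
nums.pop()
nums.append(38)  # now [73, 48, 38]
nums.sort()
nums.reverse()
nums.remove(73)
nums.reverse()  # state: [38, 48]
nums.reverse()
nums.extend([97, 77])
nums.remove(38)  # [48, 97, 77]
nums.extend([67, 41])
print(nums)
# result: [48, 97, 77, 67, 41]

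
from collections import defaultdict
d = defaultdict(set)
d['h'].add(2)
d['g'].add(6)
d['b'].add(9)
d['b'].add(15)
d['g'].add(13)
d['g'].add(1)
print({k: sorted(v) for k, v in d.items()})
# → {'h': [2], 'g': [1, 6, 13], 'b': [9, 15]}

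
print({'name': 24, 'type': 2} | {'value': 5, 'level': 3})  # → {'name': 24, 'type': 2, 'value': 5, 'level': 3}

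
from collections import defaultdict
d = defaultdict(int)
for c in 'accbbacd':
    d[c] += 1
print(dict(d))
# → {'a': 2, 'c': 3, 'b': 2, 'd': 1}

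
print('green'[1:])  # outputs reen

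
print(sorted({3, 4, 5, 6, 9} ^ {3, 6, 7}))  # [4, 5, 7, 9]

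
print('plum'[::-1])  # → mulp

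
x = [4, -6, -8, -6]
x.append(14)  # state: [4, -6, -8, -6, 14]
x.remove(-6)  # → [4, -8, -6, 14]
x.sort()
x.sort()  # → [-8, -6, 4, 14]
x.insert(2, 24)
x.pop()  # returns 14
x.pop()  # 4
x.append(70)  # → [-8, -6, 24, 70]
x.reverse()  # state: [70, 24, -6, -8]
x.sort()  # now [-8, -6, 24, 70]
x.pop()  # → 70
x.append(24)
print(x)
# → [-8, -6, 24, 24]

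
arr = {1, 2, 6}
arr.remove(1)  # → {2, 6}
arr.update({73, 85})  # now {2, 6, 73, 85}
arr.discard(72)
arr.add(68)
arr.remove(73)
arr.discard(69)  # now {2, 6, 68, 85}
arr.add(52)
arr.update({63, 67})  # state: {2, 6, 52, 63, 67, 68, 85}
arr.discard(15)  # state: {2, 6, 52, 63, 67, 68, 85}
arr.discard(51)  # {2, 6, 52, 63, 67, 68, 85}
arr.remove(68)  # {2, 6, 52, 63, 67, 85}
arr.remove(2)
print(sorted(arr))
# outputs [6, 52, 63, 67, 85]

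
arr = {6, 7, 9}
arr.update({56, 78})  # {6, 7, 9, 56, 78}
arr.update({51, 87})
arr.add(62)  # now {6, 7, 9, 51, 56, 62, 78, 87}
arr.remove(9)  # {6, 7, 51, 56, 62, 78, 87}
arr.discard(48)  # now {6, 7, 51, 56, 62, 78, 87}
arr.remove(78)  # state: {6, 7, 51, 56, 62, 87}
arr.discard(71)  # {6, 7, 51, 56, 62, 87}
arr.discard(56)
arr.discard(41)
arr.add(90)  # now {6, 7, 51, 62, 87, 90}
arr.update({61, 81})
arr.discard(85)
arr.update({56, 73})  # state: {6, 7, 51, 56, 61, 62, 73, 81, 87, 90}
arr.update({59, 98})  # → {6, 7, 51, 56, 59, 61, 62, 73, 81, 87, 90, 98}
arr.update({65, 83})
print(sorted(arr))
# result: [6, 7, 51, 56, 59, 61, 62, 65, 73, 81, 83, 87, 90, 98]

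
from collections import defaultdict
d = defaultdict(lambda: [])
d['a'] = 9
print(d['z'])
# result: []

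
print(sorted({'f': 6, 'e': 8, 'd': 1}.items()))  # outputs [('d', 1), ('e', 8), ('f', 6)]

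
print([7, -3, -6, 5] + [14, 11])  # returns [7, -3, -6, 5, 14, 11]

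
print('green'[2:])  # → een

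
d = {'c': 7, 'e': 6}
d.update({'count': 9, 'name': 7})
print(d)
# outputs {'c': 7, 'e': 6, 'count': 9, 'name': 7}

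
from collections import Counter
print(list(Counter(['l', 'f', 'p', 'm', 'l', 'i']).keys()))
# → ['l', 'f', 'p', 'm', 'i']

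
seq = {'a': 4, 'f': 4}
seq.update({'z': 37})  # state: {'a': 4, 'f': 4, 'z': 37}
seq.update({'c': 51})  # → {'a': 4, 'f': 4, 'z': 37, 'c': 51}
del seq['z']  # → {'a': 4, 'f': 4, 'c': 51}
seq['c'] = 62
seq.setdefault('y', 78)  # 78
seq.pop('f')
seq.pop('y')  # 78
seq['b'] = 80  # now {'a': 4, 'c': 62, 'b': 80}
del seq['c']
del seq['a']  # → {'b': 80}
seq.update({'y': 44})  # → {'b': 80, 'y': 44}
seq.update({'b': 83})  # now {'b': 83, 'y': 44}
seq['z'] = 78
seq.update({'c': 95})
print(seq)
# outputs {'b': 83, 'y': 44, 'z': 78, 'c': 95}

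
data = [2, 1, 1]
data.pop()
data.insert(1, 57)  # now [2, 57, 1]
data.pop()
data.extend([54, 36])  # [2, 57, 54, 36]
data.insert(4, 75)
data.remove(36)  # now [2, 57, 54, 75]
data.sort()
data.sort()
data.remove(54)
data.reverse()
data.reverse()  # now [2, 57, 75]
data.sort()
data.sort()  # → [2, 57, 75]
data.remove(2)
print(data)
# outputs [57, 75]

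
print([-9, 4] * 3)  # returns [-9, 4, -9, 4, -9, 4]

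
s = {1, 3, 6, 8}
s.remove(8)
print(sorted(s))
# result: [1, 3, 6]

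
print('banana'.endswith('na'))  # True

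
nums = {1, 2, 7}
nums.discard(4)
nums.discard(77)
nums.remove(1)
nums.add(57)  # {2, 7, 57}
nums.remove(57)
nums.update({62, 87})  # {2, 7, 62, 87}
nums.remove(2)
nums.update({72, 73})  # {7, 62, 72, 73, 87}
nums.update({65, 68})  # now {7, 62, 65, 68, 72, 73, 87}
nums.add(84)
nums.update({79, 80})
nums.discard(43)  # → {7, 62, 65, 68, 72, 73, 79, 80, 84, 87}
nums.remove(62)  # {7, 65, 68, 72, 73, 79, 80, 84, 87}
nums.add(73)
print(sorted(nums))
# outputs [7, 65, 68, 72, 73, 79, 80, 84, 87]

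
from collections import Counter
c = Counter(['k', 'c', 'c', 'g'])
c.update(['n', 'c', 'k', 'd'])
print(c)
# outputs Counter({'c': 3, 'k': 2, 'g': 1, 'n': 1, 'd': 1})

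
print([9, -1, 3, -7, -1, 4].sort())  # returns None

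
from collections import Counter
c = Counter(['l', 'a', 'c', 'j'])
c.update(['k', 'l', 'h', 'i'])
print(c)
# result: Counter({'l': 2, 'a': 1, 'c': 1, 'j': 1, 'k': 1, 'h': 1, 'i': 1})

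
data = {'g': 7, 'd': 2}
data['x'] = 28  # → {'g': 7, 'd': 2, 'x': 28}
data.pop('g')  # 7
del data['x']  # {'d': 2}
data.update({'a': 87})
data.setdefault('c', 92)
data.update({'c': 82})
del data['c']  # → {'d': 2, 'a': 87}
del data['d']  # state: {'a': 87}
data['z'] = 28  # {'a': 87, 'z': 28}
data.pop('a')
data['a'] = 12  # {'z': 28, 'a': 12}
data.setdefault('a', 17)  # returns 12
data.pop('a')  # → 12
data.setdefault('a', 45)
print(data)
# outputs {'z': 28, 'a': 45}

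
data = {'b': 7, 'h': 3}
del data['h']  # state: {'b': 7}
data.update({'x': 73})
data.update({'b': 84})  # {'b': 84, 'x': 73}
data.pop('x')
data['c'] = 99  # {'b': 84, 'c': 99}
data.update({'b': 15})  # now {'b': 15, 'c': 99}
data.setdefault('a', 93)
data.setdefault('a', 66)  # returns 93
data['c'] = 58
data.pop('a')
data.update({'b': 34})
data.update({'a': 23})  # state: {'b': 34, 'c': 58, 'a': 23}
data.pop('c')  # 58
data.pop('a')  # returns 23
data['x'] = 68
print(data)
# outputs {'b': 34, 'x': 68}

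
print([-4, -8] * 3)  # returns [-4, -8, -4, -8, -4, -8]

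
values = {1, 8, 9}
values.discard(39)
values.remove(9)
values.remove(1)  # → {8}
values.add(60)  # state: {8, 60}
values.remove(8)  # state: {60}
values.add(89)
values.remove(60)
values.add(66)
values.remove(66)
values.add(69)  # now {69, 89}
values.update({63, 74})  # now {63, 69, 74, 89}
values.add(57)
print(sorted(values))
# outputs [57, 63, 69, 74, 89]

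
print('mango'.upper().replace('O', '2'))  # MANG2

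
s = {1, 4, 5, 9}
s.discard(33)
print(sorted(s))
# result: [1, 4, 5, 9]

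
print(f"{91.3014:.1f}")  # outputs 91.3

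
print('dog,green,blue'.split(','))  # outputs ['dog', 'green', 'blue']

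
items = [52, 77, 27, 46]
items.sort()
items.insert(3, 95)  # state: [27, 46, 52, 95, 77]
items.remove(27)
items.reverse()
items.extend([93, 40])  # [77, 95, 52, 46, 93, 40]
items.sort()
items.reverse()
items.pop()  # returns 40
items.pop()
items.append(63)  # [95, 93, 77, 52, 63]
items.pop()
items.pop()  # 52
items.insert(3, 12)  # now [95, 93, 77, 12]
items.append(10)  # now [95, 93, 77, 12, 10]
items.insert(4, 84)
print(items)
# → [95, 93, 77, 12, 84, 10]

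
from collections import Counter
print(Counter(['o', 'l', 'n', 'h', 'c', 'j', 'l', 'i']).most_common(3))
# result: [('l', 2), ('o', 1), ('n', 1)]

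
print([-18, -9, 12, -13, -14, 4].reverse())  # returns None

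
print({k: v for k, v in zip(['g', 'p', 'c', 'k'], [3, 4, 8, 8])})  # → {'g': 3, 'p': 4, 'c': 8, 'k': 8}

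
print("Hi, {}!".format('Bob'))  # Hi, Bob!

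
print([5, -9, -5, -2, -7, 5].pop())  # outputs 5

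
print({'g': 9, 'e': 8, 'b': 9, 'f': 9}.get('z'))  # None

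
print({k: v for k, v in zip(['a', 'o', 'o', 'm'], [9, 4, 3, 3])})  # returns {'a': 9, 'o': 3, 'm': 3}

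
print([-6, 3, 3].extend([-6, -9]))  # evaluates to None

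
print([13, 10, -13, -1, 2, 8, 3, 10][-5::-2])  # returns [-1, 10]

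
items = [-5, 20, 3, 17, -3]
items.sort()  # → [-5, -3, 3, 17, 20]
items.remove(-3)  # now [-5, 3, 17, 20]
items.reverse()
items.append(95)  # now [20, 17, 3, -5, 95]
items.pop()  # 95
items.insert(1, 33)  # [20, 33, 17, 3, -5]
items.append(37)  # [20, 33, 17, 3, -5, 37]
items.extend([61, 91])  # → [20, 33, 17, 3, -5, 37, 61, 91]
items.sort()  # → [-5, 3, 17, 20, 33, 37, 61, 91]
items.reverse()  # [91, 61, 37, 33, 20, 17, 3, -5]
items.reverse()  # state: [-5, 3, 17, 20, 33, 37, 61, 91]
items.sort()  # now [-5, 3, 17, 20, 33, 37, 61, 91]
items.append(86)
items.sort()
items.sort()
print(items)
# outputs [-5, 3, 17, 20, 33, 37, 61, 86, 91]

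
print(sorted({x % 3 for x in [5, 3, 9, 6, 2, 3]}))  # [0, 2]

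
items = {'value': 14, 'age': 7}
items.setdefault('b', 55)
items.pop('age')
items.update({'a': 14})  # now {'value': 14, 'b': 55, 'a': 14}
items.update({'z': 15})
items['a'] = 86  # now {'value': 14, 'b': 55, 'a': 86, 'z': 15}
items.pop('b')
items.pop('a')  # 86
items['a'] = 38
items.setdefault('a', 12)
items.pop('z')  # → 15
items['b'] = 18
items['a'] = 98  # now {'value': 14, 'a': 98, 'b': 18}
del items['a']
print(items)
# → {'value': 14, 'b': 18}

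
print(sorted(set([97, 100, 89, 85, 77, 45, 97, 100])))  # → [45, 77, 85, 89, 97, 100]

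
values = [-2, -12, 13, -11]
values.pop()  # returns -11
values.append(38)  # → [-2, -12, 13, 38]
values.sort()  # [-12, -2, 13, 38]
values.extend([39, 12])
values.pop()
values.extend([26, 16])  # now [-12, -2, 13, 38, 39, 26, 16]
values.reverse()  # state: [16, 26, 39, 38, 13, -2, -12]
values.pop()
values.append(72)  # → [16, 26, 39, 38, 13, -2, 72]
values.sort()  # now [-2, 13, 16, 26, 38, 39, 72]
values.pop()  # 72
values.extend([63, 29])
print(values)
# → [-2, 13, 16, 26, 38, 39, 63, 29]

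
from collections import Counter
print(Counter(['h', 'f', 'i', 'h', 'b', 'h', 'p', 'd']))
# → Counter({'h': 3, 'f': 1, 'i': 1, 'b': 1, 'p': 1, 'd': 1})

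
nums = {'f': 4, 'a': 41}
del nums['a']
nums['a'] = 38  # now {'f': 4, 'a': 38}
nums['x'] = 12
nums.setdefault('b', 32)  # 32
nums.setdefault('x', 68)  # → 12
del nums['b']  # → {'f': 4, 'a': 38, 'x': 12}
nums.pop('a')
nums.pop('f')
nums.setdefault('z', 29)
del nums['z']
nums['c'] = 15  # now {'x': 12, 'c': 15}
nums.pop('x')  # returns 12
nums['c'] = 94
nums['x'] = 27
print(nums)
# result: {'c': 94, 'x': 27}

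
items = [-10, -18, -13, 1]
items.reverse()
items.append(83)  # [1, -13, -18, -10, 83]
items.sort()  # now [-18, -13, -10, 1, 83]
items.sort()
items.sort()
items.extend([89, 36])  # [-18, -13, -10, 1, 83, 89, 36]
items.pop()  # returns 36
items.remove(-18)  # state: [-13, -10, 1, 83, 89]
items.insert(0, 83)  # [83, -13, -10, 1, 83, 89]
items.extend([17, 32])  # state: [83, -13, -10, 1, 83, 89, 17, 32]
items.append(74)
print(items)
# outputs [83, -13, -10, 1, 83, 89, 17, 32, 74]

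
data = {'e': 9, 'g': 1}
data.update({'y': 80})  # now {'e': 9, 'g': 1, 'y': 80}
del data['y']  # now {'e': 9, 'g': 1}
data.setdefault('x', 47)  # 47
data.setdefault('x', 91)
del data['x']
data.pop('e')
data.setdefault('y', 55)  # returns 55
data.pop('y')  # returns 55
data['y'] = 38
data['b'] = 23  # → {'g': 1, 'y': 38, 'b': 23}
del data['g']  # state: {'y': 38, 'b': 23}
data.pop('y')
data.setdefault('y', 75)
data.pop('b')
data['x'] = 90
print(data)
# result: {'y': 75, 'x': 90}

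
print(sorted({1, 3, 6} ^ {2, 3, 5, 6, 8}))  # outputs [1, 2, 5, 8]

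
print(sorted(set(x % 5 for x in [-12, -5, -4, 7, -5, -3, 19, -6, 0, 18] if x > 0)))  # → [2, 3, 4]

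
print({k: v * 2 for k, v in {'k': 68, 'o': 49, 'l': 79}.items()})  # {'k': 136, 'o': 98, 'l': 158}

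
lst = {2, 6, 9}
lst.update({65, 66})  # {2, 6, 9, 65, 66}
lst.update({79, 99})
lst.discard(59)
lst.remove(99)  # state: {2, 6, 9, 65, 66, 79}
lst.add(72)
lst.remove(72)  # {2, 6, 9, 65, 66, 79}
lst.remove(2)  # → {6, 9, 65, 66, 79}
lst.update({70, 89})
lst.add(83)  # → {6, 9, 65, 66, 70, 79, 83, 89}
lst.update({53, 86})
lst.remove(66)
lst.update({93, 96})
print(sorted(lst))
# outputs [6, 9, 53, 65, 70, 79, 83, 86, 89, 93, 96]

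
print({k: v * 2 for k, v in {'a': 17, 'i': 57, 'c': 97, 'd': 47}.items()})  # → {'a': 34, 'i': 114, 'c': 194, 'd': 94}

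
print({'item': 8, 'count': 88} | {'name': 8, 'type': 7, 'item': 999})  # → {'item': 999, 'count': 88, 'name': 8, 'type': 7}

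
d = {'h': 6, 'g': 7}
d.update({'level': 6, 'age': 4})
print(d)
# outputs {'h': 6, 'g': 7, 'level': 6, 'age': 4}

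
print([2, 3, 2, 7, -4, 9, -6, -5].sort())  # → None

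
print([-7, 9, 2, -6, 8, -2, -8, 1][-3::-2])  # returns [-2, -6, 9]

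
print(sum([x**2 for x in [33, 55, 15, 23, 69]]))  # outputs 9629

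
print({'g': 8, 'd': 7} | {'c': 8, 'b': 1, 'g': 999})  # {'g': 999, 'd': 7, 'c': 8, 'b': 1}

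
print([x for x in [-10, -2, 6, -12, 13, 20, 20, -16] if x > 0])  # [6, 13, 20, 20]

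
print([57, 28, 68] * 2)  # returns [57, 28, 68, 57, 28, 68]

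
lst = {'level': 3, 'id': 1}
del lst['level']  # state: {'id': 1}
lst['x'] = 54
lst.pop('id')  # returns 1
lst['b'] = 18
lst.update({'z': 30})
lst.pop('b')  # 18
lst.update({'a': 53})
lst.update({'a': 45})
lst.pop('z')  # 30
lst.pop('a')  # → 45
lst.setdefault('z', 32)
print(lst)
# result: {'x': 54, 'z': 32}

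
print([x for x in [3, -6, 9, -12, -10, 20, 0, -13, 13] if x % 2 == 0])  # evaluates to [-6, -12, -10, 20, 0]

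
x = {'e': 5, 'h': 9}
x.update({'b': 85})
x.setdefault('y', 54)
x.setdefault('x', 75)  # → 75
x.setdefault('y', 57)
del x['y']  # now {'e': 5, 'h': 9, 'b': 85, 'x': 75}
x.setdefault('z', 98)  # 98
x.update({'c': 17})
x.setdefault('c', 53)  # 17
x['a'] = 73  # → {'e': 5, 'h': 9, 'b': 85, 'x': 75, 'z': 98, 'c': 17, 'a': 73}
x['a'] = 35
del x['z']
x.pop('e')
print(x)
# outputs {'h': 9, 'b': 85, 'x': 75, 'c': 17, 'a': 35}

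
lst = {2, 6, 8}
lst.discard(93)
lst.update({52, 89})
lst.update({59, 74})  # {2, 6, 8, 52, 59, 74, 89}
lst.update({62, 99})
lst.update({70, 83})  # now {2, 6, 8, 52, 59, 62, 70, 74, 83, 89, 99}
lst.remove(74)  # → {2, 6, 8, 52, 59, 62, 70, 83, 89, 99}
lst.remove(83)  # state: {2, 6, 8, 52, 59, 62, 70, 89, 99}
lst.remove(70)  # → {2, 6, 8, 52, 59, 62, 89, 99}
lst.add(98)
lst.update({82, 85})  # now {2, 6, 8, 52, 59, 62, 82, 85, 89, 98, 99}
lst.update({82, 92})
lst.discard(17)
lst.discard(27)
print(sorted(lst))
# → [2, 6, 8, 52, 59, 62, 82, 85, 89, 92, 98, 99]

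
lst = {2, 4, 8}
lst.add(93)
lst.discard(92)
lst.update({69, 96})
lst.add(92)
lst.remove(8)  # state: {2, 4, 69, 92, 93, 96}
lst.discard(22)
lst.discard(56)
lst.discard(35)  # {2, 4, 69, 92, 93, 96}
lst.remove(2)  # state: {4, 69, 92, 93, 96}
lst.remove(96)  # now {4, 69, 92, 93}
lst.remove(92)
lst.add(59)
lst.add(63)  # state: {4, 59, 63, 69, 93}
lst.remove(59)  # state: {4, 63, 69, 93}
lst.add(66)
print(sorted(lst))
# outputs [4, 63, 66, 69, 93]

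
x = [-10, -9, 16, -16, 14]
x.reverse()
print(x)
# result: [14, -16, 16, -9, -10]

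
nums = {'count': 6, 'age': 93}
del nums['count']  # {'age': 93}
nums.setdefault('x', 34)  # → 34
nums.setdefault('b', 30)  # 30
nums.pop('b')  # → 30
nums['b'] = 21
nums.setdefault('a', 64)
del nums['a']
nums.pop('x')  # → 34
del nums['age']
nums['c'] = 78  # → {'b': 21, 'c': 78}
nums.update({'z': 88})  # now {'b': 21, 'c': 78, 'z': 88}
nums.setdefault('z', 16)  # 88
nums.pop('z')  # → 88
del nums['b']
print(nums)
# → {'c': 78}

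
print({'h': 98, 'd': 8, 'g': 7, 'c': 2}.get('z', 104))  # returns 104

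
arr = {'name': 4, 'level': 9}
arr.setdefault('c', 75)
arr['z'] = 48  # {'name': 4, 'level': 9, 'c': 75, 'z': 48}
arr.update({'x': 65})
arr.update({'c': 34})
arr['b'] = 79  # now {'name': 4, 'level': 9, 'c': 34, 'z': 48, 'x': 65, 'b': 79}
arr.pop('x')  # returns 65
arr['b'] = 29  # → {'name': 4, 'level': 9, 'c': 34, 'z': 48, 'b': 29}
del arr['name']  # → {'level': 9, 'c': 34, 'z': 48, 'b': 29}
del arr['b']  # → {'level': 9, 'c': 34, 'z': 48}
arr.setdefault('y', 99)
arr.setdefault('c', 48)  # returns 34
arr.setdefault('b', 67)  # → 67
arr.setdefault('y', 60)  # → 99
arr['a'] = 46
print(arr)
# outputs {'level': 9, 'c': 34, 'z': 48, 'y': 99, 'b': 67, 'a': 46}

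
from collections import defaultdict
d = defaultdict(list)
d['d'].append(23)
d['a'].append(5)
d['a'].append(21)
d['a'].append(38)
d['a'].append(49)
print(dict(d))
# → {'d': [23], 'a': [5, 21, 38, 49]}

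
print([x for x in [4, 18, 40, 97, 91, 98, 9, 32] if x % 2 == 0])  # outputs [4, 18, 40, 98, 32]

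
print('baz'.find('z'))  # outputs 2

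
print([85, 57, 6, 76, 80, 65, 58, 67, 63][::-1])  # [63, 67, 58, 65, 80, 76, 6, 57, 85]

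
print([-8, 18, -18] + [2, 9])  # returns [-8, 18, -18, 2, 9]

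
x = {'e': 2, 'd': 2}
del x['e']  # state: {'d': 2}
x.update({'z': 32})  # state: {'d': 2, 'z': 32}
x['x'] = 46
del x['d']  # {'z': 32, 'x': 46}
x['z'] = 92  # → {'z': 92, 'x': 46}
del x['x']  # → {'z': 92}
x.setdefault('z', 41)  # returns 92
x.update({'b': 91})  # {'z': 92, 'b': 91}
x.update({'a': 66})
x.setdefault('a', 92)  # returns 66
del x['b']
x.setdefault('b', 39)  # 39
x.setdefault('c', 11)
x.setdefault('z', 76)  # 92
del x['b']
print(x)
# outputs {'z': 92, 'a': 66, 'c': 11}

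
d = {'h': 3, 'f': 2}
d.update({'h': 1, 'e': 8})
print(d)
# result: {'h': 1, 'f': 2, 'e': 8}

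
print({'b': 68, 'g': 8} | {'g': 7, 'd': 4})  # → {'b': 68, 'g': 7, 'd': 4}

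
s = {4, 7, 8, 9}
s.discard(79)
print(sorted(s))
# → [4, 7, 8, 9]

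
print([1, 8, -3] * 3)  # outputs [1, 8, -3, 1, 8, -3, 1, 8, -3]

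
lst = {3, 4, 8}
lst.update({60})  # {3, 4, 8, 60}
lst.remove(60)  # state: {3, 4, 8}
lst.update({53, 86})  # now {3, 4, 8, 53, 86}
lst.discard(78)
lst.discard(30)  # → {3, 4, 8, 53, 86}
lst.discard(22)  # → {3, 4, 8, 53, 86}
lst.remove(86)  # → {3, 4, 8, 53}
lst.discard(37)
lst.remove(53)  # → {3, 4, 8}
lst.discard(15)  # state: {3, 4, 8}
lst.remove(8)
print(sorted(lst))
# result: [3, 4]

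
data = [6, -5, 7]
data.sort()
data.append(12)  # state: [-5, 6, 7, 12]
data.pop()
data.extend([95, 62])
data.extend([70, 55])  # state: [-5, 6, 7, 95, 62, 70, 55]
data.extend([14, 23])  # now [-5, 6, 7, 95, 62, 70, 55, 14, 23]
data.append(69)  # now [-5, 6, 7, 95, 62, 70, 55, 14, 23, 69]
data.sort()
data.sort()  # [-5, 6, 7, 14, 23, 55, 62, 69, 70, 95]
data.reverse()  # [95, 70, 69, 62, 55, 23, 14, 7, 6, -5]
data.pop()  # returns -5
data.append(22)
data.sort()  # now [6, 7, 14, 22, 23, 55, 62, 69, 70, 95]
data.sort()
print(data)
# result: [6, 7, 14, 22, 23, 55, 62, 69, 70, 95]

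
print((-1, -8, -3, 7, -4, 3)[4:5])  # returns (-4,)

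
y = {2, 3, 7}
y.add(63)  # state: {2, 3, 7, 63}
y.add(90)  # {2, 3, 7, 63, 90}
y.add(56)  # {2, 3, 7, 56, 63, 90}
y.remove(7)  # {2, 3, 56, 63, 90}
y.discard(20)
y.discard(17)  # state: {2, 3, 56, 63, 90}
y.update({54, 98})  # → {2, 3, 54, 56, 63, 90, 98}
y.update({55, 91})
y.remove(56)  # {2, 3, 54, 55, 63, 90, 91, 98}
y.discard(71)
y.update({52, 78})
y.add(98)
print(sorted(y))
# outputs [2, 3, 52, 54, 55, 63, 78, 90, 91, 98]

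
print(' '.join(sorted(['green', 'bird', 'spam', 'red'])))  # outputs bird green red spam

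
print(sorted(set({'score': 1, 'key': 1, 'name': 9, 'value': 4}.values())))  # [1, 4, 9]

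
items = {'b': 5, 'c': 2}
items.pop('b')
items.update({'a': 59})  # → {'c': 2, 'a': 59}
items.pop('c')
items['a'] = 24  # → {'a': 24}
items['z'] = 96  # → {'a': 24, 'z': 96}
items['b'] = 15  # {'a': 24, 'z': 96, 'b': 15}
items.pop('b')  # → 15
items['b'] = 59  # {'a': 24, 'z': 96, 'b': 59}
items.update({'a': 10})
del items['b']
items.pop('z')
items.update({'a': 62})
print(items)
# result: {'a': 62}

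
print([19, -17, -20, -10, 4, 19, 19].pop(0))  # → 19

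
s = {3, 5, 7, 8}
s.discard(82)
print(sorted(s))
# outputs [3, 5, 7, 8]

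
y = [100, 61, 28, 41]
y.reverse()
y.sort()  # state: [28, 41, 61, 100]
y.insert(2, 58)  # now [28, 41, 58, 61, 100]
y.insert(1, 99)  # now [28, 99, 41, 58, 61, 100]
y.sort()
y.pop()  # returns 100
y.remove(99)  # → [28, 41, 58, 61]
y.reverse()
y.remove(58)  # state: [61, 41, 28]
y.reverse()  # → [28, 41, 61]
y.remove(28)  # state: [41, 61]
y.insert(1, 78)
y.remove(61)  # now [41, 78]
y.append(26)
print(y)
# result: [41, 78, 26]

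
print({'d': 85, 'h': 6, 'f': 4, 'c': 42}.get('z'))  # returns None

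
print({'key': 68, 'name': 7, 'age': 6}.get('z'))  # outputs None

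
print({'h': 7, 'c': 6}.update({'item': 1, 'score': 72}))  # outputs None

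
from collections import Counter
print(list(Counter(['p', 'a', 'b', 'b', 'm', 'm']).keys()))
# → ['p', 'a', 'b', 'm']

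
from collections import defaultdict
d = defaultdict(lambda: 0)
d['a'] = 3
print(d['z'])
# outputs 0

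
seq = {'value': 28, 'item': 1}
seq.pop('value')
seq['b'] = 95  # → {'item': 1, 'b': 95}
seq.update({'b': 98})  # {'item': 1, 'b': 98}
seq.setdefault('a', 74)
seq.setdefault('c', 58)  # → 58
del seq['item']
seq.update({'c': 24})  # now {'b': 98, 'a': 74, 'c': 24}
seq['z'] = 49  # {'b': 98, 'a': 74, 'c': 24, 'z': 49}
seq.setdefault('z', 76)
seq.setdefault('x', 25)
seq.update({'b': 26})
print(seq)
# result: {'b': 26, 'a': 74, 'c': 24, 'z': 49, 'x': 25}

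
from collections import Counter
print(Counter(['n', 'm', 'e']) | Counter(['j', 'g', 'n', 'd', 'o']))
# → Counter({'n': 1, 'm': 1, 'e': 1, 'j': 1, 'g': 1, 'd': 1, 'o': 1})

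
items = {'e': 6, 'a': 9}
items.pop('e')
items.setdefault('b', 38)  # 38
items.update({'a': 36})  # {'a': 36, 'b': 38}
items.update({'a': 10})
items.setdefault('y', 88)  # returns 88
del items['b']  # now {'a': 10, 'y': 88}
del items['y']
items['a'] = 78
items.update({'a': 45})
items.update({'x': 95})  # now {'a': 45, 'x': 95}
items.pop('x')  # 95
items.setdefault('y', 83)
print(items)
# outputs {'a': 45, 'y': 83}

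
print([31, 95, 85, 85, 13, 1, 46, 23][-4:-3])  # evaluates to [13]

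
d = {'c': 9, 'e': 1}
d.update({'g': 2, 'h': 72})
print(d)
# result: {'c': 9, 'e': 1, 'g': 2, 'h': 72}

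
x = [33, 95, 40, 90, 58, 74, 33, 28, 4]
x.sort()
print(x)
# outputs [4, 28, 33, 33, 40, 58, 74, 90, 95]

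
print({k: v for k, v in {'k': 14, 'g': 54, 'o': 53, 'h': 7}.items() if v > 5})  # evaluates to {'k': 14, 'g': 54, 'o': 53, 'h': 7}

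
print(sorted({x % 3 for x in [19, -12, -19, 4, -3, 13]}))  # [0, 1, 2]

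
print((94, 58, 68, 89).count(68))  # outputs 1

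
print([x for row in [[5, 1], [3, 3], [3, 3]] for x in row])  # [5, 1, 3, 3, 3, 3]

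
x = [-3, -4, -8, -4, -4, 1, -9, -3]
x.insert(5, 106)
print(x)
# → [-3, -4, -8, -4, -4, 106, 1, -9, -3]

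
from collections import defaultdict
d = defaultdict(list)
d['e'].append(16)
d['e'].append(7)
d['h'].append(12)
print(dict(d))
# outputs {'e': [16, 7], 'h': [12]}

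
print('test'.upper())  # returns TEST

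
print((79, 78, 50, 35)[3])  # 35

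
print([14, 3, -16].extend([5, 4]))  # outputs None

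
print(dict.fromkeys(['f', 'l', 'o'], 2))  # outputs {'f': 2, 'l': 2, 'o': 2}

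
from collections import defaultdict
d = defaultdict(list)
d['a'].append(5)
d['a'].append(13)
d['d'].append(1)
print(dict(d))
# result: {'a': [5, 13], 'd': [1]}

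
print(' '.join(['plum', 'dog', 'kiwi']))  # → plum dog kiwi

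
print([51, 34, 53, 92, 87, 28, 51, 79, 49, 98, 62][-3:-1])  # [49, 98]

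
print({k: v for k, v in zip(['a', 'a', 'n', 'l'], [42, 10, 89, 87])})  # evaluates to {'a': 10, 'n': 89, 'l': 87}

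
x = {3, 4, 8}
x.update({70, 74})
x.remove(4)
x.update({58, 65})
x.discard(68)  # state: {3, 8, 58, 65, 70, 74}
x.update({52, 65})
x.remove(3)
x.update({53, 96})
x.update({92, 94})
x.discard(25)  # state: {8, 52, 53, 58, 65, 70, 74, 92, 94, 96}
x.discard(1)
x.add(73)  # {8, 52, 53, 58, 65, 70, 73, 74, 92, 94, 96}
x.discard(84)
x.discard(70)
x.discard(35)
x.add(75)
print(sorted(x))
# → [8, 52, 53, 58, 65, 73, 74, 75, 92, 94, 96]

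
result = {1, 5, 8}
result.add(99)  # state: {1, 5, 8, 99}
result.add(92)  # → {1, 5, 8, 92, 99}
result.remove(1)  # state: {5, 8, 92, 99}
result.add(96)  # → {5, 8, 92, 96, 99}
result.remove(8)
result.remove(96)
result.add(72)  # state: {5, 72, 92, 99}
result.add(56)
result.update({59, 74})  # {5, 56, 59, 72, 74, 92, 99}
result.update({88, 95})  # {5, 56, 59, 72, 74, 88, 92, 95, 99}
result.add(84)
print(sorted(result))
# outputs [5, 56, 59, 72, 74, 84, 88, 92, 95, 99]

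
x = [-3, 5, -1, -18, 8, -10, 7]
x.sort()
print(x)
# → [-18, -10, -3, -1, 5, 7, 8]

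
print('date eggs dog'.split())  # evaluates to ['date', 'eggs', 'dog']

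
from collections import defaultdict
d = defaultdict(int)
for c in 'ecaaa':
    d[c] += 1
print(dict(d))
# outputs {'e': 1, 'c': 1, 'a': 3}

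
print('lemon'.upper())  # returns LEMON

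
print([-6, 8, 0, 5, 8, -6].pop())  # -6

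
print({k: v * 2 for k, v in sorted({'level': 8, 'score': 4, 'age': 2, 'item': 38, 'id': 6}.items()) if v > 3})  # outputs {'id': 12, 'item': 76, 'level': 16, 'score': 8}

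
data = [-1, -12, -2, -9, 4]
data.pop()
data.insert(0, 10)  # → [10, -1, -12, -2, -9]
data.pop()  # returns -9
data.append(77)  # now [10, -1, -12, -2, 77]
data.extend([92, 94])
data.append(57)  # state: [10, -1, -12, -2, 77, 92, 94, 57]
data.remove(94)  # [10, -1, -12, -2, 77, 92, 57]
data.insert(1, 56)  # [10, 56, -1, -12, -2, 77, 92, 57]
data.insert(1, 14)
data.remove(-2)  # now [10, 14, 56, -1, -12, 77, 92, 57]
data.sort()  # [-12, -1, 10, 14, 56, 57, 77, 92]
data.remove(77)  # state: [-12, -1, 10, 14, 56, 57, 92]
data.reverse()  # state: [92, 57, 56, 14, 10, -1, -12]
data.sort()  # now [-12, -1, 10, 14, 56, 57, 92]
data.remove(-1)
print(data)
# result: [-12, 10, 14, 56, 57, 92]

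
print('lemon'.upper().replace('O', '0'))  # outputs LEM0N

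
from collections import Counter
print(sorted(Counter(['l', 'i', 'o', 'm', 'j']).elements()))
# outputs ['i', 'j', 'l', 'm', 'o']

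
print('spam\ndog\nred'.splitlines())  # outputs ['spam', 'dog', 'red']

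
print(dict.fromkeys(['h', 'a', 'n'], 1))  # {'h': 1, 'a': 1, 'n': 1}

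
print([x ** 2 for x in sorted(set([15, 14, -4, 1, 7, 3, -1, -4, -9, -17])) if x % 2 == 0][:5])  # [16, 196]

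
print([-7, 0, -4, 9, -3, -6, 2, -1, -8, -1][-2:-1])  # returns [-8]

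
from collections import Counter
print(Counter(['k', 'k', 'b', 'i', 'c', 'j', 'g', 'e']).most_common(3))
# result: [('k', 2), ('b', 1), ('i', 1)]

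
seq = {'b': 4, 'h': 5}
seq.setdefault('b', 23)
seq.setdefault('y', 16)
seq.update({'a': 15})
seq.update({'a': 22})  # {'b': 4, 'h': 5, 'y': 16, 'a': 22}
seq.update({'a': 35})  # {'b': 4, 'h': 5, 'y': 16, 'a': 35}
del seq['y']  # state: {'b': 4, 'h': 5, 'a': 35}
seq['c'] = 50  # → {'b': 4, 'h': 5, 'a': 35, 'c': 50}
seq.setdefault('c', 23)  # 50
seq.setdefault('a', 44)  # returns 35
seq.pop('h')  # 5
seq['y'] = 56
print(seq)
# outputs {'b': 4, 'a': 35, 'c': 50, 'y': 56}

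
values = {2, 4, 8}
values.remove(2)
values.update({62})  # {4, 8, 62}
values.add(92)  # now {4, 8, 62, 92}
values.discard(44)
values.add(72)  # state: {4, 8, 62, 72, 92}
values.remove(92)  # {4, 8, 62, 72}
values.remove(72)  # {4, 8, 62}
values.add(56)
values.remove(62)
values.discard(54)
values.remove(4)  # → {8, 56}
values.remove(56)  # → {8}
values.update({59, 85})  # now {8, 59, 85}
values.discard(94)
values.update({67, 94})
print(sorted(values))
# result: [8, 59, 67, 85, 94]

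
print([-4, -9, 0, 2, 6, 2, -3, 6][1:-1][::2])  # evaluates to [-9, 2, 2]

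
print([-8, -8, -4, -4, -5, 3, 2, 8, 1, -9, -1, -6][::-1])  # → [-6, -1, -9, 1, 8, 2, 3, -5, -4, -4, -8, -8]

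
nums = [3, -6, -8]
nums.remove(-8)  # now [3, -6]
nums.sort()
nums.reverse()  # [3, -6]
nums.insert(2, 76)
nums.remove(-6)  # [3, 76]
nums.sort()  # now [3, 76]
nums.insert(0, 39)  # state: [39, 3, 76]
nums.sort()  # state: [3, 39, 76]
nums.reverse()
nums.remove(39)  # [76, 3]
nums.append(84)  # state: [76, 3, 84]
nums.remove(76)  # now [3, 84]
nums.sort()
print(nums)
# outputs [3, 84]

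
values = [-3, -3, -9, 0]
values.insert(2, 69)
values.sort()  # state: [-9, -3, -3, 0, 69]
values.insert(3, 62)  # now [-9, -3, -3, 62, 0, 69]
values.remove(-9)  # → [-3, -3, 62, 0, 69]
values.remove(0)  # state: [-3, -3, 62, 69]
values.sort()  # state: [-3, -3, 62, 69]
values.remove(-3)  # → [-3, 62, 69]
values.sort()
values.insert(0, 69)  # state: [69, -3, 62, 69]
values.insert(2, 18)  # [69, -3, 18, 62, 69]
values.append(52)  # [69, -3, 18, 62, 69, 52]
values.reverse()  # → [52, 69, 62, 18, -3, 69]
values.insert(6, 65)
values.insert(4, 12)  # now [52, 69, 62, 18, 12, -3, 69, 65]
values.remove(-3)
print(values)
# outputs [52, 69, 62, 18, 12, 69, 65]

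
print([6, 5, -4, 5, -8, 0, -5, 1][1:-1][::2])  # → [5, 5, 0]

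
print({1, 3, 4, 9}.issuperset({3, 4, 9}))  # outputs True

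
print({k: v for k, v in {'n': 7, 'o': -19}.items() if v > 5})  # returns {'n': 7}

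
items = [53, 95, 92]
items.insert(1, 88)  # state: [53, 88, 95, 92]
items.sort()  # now [53, 88, 92, 95]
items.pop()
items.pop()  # 92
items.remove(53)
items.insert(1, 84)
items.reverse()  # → [84, 88]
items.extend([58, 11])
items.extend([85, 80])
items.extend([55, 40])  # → [84, 88, 58, 11, 85, 80, 55, 40]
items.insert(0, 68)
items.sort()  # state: [11, 40, 55, 58, 68, 80, 84, 85, 88]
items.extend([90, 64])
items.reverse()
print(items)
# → [64, 90, 88, 85, 84, 80, 68, 58, 55, 40, 11]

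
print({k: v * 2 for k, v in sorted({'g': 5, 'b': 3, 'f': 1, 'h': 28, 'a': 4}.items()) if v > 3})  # {'a': 8, 'g': 10, 'h': 56}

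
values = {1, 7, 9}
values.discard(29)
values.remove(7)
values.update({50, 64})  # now {1, 9, 50, 64}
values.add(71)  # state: {1, 9, 50, 64, 71}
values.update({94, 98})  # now {1, 9, 50, 64, 71, 94, 98}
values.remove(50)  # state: {1, 9, 64, 71, 94, 98}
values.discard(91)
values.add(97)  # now {1, 9, 64, 71, 94, 97, 98}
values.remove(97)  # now {1, 9, 64, 71, 94, 98}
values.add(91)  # {1, 9, 64, 71, 91, 94, 98}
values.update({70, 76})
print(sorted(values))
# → [1, 9, 64, 70, 71, 76, 91, 94, 98]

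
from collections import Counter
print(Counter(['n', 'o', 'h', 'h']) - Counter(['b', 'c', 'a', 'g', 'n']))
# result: Counter({'h': 2, 'o': 1})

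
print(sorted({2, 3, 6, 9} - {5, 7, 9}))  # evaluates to [2, 3, 6]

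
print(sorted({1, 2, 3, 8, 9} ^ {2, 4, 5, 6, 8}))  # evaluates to [1, 3, 4, 5, 6, 9]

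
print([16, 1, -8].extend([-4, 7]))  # None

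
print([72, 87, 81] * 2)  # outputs [72, 87, 81, 72, 87, 81]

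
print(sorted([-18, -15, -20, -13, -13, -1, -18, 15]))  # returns [-20, -18, -18, -15, -13, -13, -1, 15]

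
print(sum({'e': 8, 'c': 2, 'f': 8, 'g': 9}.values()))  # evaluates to 27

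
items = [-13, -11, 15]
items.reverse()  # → [15, -11, -13]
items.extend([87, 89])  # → [15, -11, -13, 87, 89]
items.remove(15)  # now [-11, -13, 87, 89]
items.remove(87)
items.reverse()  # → [89, -13, -11]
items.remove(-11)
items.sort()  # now [-13, 89]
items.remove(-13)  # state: [89]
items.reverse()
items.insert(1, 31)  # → [89, 31]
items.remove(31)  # [89]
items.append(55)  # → [89, 55]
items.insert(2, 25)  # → [89, 55, 25]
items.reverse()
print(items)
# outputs [25, 55, 89]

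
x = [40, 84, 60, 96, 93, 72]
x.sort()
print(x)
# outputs [40, 60, 72, 84, 93, 96]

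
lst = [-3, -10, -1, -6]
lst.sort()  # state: [-10, -6, -3, -1]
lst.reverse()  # [-1, -3, -6, -10]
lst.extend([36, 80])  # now [-1, -3, -6, -10, 36, 80]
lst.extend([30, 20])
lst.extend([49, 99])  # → [-1, -3, -6, -10, 36, 80, 30, 20, 49, 99]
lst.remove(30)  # [-1, -3, -6, -10, 36, 80, 20, 49, 99]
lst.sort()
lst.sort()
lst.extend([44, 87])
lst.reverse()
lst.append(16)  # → [87, 44, 99, 80, 49, 36, 20, -1, -3, -6, -10, 16]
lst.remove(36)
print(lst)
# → [87, 44, 99, 80, 49, 20, -1, -3, -6, -10, 16]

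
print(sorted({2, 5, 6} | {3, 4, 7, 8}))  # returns [2, 3, 4, 5, 6, 7, 8]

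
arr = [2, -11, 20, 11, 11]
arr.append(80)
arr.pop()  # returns 80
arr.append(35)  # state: [2, -11, 20, 11, 11, 35]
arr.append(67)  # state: [2, -11, 20, 11, 11, 35, 67]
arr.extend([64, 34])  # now [2, -11, 20, 11, 11, 35, 67, 64, 34]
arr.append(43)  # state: [2, -11, 20, 11, 11, 35, 67, 64, 34, 43]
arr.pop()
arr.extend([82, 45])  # [2, -11, 20, 11, 11, 35, 67, 64, 34, 82, 45]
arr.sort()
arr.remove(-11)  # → [2, 11, 11, 20, 34, 35, 45, 64, 67, 82]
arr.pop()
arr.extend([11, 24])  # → [2, 11, 11, 20, 34, 35, 45, 64, 67, 11, 24]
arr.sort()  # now [2, 11, 11, 11, 20, 24, 34, 35, 45, 64, 67]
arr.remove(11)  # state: [2, 11, 11, 20, 24, 34, 35, 45, 64, 67]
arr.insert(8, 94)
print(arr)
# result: [2, 11, 11, 20, 24, 34, 35, 45, 94, 64, 67]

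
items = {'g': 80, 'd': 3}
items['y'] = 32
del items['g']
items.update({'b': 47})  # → {'d': 3, 'y': 32, 'b': 47}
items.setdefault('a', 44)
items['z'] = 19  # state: {'d': 3, 'y': 32, 'b': 47, 'a': 44, 'z': 19}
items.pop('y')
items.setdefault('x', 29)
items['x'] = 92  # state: {'d': 3, 'b': 47, 'a': 44, 'z': 19, 'x': 92}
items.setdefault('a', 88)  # 44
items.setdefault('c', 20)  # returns 20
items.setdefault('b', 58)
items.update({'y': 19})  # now {'d': 3, 'b': 47, 'a': 44, 'z': 19, 'x': 92, 'c': 20, 'y': 19}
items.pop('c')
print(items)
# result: {'d': 3, 'b': 47, 'a': 44, 'z': 19, 'x': 92, 'y': 19}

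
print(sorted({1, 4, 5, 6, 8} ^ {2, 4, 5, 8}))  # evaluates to [1, 2, 6]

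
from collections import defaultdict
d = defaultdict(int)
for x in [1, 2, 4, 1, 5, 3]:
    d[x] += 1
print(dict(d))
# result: {1: 2, 2: 1, 4: 1, 5: 1, 3: 1}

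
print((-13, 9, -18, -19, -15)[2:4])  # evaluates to (-18, -19)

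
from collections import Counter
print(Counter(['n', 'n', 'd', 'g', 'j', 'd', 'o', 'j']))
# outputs Counter({'n': 2, 'd': 2, 'j': 2, 'g': 1, 'o': 1})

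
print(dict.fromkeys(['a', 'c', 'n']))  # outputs {'a': None, 'c': None, 'n': None}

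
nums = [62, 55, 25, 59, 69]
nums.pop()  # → 69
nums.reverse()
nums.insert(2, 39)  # [59, 25, 39, 55, 62]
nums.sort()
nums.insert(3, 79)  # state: [25, 39, 55, 79, 59, 62]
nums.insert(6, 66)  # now [25, 39, 55, 79, 59, 62, 66]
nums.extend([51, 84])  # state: [25, 39, 55, 79, 59, 62, 66, 51, 84]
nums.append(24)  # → [25, 39, 55, 79, 59, 62, 66, 51, 84, 24]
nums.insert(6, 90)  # [25, 39, 55, 79, 59, 62, 90, 66, 51, 84, 24]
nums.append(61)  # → [25, 39, 55, 79, 59, 62, 90, 66, 51, 84, 24, 61]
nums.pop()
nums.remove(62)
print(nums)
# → [25, 39, 55, 79, 59, 90, 66, 51, 84, 24]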